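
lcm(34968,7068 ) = 664392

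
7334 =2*3667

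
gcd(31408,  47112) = 15704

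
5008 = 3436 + 1572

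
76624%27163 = 22298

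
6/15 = 2/5 = 0.40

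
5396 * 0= 0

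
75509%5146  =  3465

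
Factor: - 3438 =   -  2^1* 3^2*191^1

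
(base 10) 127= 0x7F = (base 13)9a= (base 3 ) 11201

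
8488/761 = 11 + 117/761 = 11.15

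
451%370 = 81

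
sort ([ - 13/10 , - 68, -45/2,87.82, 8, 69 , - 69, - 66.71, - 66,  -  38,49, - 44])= [-69, - 68, - 66.71,-66, - 44 , - 38, - 45/2, - 13/10,  8, 49,  69,87.82]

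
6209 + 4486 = 10695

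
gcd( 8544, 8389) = 1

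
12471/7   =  1781+4/7 = 1781.57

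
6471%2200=2071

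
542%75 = 17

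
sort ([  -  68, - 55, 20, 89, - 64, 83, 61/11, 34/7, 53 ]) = [ - 68, - 64 ,- 55, 34/7, 61/11,20 , 53,83,89]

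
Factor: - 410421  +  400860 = -9561 = -  3^1*3187^1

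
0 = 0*999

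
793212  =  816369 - 23157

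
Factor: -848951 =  - 59^1*14389^1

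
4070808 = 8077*504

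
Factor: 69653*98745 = 3^1*5^1*29^1 *227^1*69653^1 = 6877885485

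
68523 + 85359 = 153882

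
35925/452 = 79+217/452 = 79.48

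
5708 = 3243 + 2465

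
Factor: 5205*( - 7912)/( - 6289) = 2^3*3^1*5^1*19^(-1 )*23^1*43^1 * 331^ ( - 1) *347^1= 41181960/6289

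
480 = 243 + 237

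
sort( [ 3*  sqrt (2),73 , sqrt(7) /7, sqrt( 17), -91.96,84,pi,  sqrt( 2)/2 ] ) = [-91.96, sqrt( 7 )/7 , sqrt( 2) /2,  pi,  sqrt( 17), 3*sqrt(2), 73,84]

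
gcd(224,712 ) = 8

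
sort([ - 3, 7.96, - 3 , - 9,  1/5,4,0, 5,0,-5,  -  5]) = [ - 9,-5,-5, -3 , - 3 , 0,0 , 1/5,  4 , 5, 7.96 ]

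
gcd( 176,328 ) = 8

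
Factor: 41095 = 5^1*8219^1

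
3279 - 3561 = -282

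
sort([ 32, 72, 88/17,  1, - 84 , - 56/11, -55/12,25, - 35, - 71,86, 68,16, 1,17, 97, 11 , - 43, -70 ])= [ - 84,-71, - 70, - 43, - 35, - 56/11,  -  55/12, 1,1,88/17,11, 16, 17, 25, 32, 68, 72, 86, 97]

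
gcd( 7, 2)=1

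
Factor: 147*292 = 42924 = 2^2*3^1*7^2*73^1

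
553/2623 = 553/2623= 0.21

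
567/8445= 189/2815  =  0.07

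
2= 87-85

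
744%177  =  36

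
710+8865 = 9575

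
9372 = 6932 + 2440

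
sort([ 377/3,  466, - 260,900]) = [ - 260,377/3, 466,900 ] 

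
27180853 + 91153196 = 118334049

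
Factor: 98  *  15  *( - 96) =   -  2^6*3^2*5^1 * 7^2 = - 141120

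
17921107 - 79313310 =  - 61392203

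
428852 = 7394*58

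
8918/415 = 8918/415 = 21.49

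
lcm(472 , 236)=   472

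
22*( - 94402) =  - 2076844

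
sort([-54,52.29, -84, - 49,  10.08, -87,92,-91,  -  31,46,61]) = [-91, - 87, - 84,-54,-49,-31, 10.08,46,  52.29, 61, 92]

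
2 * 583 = 1166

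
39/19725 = 13/6575 = 0.00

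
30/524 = 15/262 = 0.06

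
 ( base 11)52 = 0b111001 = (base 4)321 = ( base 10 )57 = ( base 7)111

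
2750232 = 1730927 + 1019305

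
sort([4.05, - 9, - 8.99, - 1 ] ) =[ -9, - 8.99,  -  1, 4.05]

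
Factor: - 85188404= - 2^2*7^1*569^1*5347^1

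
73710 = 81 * 910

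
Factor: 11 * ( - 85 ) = -5^1*11^1*17^1 = - 935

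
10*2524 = 25240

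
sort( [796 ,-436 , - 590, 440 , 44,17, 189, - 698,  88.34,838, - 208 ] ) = [ - 698, - 590,-436, - 208,17,  44, 88.34, 189, 440, 796 , 838]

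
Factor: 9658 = 2^1*11^1 *439^1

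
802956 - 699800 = 103156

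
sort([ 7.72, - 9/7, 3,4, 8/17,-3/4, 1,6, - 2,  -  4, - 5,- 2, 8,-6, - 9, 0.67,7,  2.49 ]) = [ - 9,-6,-5, - 4,  -  2 , - 2, - 9/7,  -  3/4 , 8/17, 0.67, 1, 2.49, 3, 4,6, 7,7.72,8] 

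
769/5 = 769/5 = 153.80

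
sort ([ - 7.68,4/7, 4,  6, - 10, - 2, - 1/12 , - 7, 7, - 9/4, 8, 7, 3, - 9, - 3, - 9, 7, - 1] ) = [ - 10, - 9, - 9 , - 7.68, -7, - 3, - 9/4,- 2,- 1, - 1/12, 4/7,3, 4, 6, 7,7, 7, 8] 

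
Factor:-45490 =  - 2^1*5^1*4549^1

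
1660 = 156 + 1504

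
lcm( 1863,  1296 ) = 29808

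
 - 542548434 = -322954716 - 219593718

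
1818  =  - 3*( - 606)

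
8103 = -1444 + 9547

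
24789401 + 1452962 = 26242363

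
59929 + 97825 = 157754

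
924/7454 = 462/3727 = 0.12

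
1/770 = 1/770 = 0.00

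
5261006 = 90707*58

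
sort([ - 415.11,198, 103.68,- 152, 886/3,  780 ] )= [-415.11,-152, 103.68, 198, 886/3 , 780]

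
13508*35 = 472780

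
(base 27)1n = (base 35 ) 1F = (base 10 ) 50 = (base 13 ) 3b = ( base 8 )62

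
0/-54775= 0/1 = -  0.00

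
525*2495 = 1309875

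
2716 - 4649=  - 1933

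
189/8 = 23  +  5/8 =23.62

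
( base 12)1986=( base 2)110000110110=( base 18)9BC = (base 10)3126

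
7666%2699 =2268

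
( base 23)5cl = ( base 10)2942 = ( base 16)B7E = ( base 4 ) 231332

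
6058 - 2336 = 3722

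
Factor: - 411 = - 3^1*137^1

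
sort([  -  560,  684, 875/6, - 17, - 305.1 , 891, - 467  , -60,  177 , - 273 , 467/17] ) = [ - 560, - 467, - 305.1, - 273, - 60,-17, 467/17,875/6 , 177,684, 891]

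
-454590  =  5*(-90918)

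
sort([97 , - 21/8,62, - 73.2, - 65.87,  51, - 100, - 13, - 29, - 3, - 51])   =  [ - 100, - 73.2 ,  -  65.87, - 51, - 29, - 13, - 3, - 21/8,51 , 62, 97 ]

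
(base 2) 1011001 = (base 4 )1121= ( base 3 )10022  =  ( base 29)32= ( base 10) 89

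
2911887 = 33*88239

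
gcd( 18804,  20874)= 6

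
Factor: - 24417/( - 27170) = 2^( - 1)*3^2*5^ ( -1)*11^(-1) * 13^( - 1)*19^( - 1 )*2713^1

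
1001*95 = 95095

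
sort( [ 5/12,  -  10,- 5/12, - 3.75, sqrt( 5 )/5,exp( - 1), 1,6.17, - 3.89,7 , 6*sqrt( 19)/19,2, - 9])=[  -  10,-9, - 3.89, - 3.75,-5/12,exp (-1),5/12, sqrt( 5)/5,1,6*sqrt( 19)/19,2,6.17,7]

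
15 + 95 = 110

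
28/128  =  7/32 = 0.22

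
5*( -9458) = -47290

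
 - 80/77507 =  - 80/77507 = - 0.00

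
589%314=275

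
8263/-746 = -12 + 689/746 = -11.08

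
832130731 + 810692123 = 1642822854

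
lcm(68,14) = 476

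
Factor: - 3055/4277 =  - 5/7 = - 5^1 * 7^(- 1)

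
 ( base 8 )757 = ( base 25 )JK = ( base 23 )LC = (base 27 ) I9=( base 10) 495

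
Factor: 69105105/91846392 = 23035035/30615464 = 2^( - 3) *3^1*5^1*11^( - 1)*173^( - 1)*2011^( - 1)*  1535669^1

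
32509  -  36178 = -3669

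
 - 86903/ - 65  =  86903/65 = 1336.97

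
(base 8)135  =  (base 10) 93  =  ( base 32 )2T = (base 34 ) 2p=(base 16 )5d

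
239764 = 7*34252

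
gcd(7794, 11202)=6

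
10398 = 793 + 9605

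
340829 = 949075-608246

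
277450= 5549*50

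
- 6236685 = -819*7615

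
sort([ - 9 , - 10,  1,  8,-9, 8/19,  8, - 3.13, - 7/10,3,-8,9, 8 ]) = [-10, - 9,- 9,-8, - 3.13 ,  -  7/10,8/19,1, 3, 8, 8, 8,  9]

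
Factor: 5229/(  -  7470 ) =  -2^(- 1) * 5^ (  -  1 )*7^1 = -  7/10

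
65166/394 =165 + 78/197  =  165.40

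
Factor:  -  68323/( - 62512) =2^ ( - 4) * 17^1 *3907^( - 1) * 4019^1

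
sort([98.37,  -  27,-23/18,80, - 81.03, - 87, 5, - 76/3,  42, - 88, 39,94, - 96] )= [ - 96,- 88, - 87, - 81.03,-27,-76/3,  -  23/18,5,39, 42,80, 94, 98.37]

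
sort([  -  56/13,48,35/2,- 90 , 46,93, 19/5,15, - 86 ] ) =[ - 90 , - 86, - 56/13 , 19/5,15,35/2,46 , 48,  93]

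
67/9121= 67/9121 = 0.01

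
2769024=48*57688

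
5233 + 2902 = 8135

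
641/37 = 641/37 = 17.32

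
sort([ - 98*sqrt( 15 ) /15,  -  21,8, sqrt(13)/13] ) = [  -  98*sqrt (15)/15, -21 , sqrt(13) /13, 8]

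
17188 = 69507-52319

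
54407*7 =380849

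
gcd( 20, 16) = 4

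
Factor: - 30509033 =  - 17^1*1794649^1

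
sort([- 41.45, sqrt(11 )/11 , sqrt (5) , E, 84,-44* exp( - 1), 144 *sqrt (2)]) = [ - 41.45, - 44*exp( - 1 ), sqrt(11)/11,  sqrt( 5),E,  84, 144*sqrt(2)]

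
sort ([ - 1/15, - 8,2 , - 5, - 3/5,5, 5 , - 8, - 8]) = [ - 8, - 8, - 8, - 5,-3/5, - 1/15, 2,5,5]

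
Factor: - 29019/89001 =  - 9673/29667 =- 3^( - 1) * 11^ ( - 1 ) * 17^1*29^( - 1)*31^( - 1 ) * 569^1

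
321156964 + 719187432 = 1040344396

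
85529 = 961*89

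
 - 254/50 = - 6 + 23/25=-5.08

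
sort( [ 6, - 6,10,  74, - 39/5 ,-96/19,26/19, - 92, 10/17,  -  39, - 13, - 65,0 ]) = [ - 92, - 65, - 39, - 13, -39/5, - 6, - 96/19,0,10/17, 26/19,6, 10, 74 ]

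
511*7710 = 3939810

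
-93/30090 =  - 31/10030 = -0.00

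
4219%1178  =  685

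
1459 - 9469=-8010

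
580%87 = 58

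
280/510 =28/51 = 0.55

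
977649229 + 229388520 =1207037749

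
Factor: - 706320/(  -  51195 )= 2^4*3^3*109^1 * 3413^( - 1) = 47088/3413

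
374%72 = 14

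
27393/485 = 27393/485 = 56.48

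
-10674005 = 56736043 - 67410048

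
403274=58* 6953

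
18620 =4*4655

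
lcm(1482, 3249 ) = 84474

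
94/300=47/150= 0.31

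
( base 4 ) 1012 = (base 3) 2121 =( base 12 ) 5a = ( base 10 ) 70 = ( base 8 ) 106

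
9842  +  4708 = 14550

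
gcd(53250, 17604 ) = 6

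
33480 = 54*620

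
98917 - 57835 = 41082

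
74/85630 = 37/42815=0.00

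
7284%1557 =1056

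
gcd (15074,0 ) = 15074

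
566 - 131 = 435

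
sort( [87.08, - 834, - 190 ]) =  [ - 834  , - 190, 87.08]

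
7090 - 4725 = 2365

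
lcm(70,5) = 70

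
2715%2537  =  178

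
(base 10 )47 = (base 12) 3B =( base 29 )1I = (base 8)57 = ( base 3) 1202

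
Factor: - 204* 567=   -  115668 = - 2^2*3^5*7^1*17^1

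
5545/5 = 1109 = 1109.00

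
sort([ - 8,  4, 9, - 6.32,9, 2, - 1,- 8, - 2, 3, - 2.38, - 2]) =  [ - 8,- 8, - 6.32, - 2.38, - 2, - 2, - 1,2,3,4,9,9]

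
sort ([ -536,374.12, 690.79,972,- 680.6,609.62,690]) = [ - 680.6, - 536,374.12, 609.62, 690,690.79,972]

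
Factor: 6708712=2^3*838589^1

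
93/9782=93/9782 = 0.01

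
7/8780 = 7/8780 = 0.00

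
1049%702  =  347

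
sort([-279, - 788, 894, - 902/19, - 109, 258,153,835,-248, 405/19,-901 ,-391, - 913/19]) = [-901, - 788,  -  391, - 279 , - 248 ,- 109, - 913/19, -902/19, 405/19,153,258 , 835, 894 ]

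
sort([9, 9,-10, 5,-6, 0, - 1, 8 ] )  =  [ - 10,-6,-1, 0,5 , 8, 9, 9] 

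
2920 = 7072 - 4152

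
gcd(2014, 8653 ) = 1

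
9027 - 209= 8818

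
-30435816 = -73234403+42798587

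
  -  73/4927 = - 73/4927 = - 0.01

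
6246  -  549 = 5697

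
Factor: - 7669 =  - 7669^1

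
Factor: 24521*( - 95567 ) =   -  7^1*31^1*113^1*227^1*421^1  =  - 2343398407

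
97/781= 97/781 = 0.12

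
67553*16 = 1080848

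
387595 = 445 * 871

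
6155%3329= 2826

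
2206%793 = 620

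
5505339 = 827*6657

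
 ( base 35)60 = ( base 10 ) 210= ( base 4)3102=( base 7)420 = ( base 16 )d2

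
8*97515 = 780120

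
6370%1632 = 1474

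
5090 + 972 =6062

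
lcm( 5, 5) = 5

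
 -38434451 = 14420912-52855363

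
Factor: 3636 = 2^2*3^2*101^1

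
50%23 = 4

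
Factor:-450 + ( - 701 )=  - 1151^1= - 1151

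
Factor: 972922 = 2^1*227^1*2143^1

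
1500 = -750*( - 2)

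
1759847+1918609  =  3678456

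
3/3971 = 3/3971 = 0.00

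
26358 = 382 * 69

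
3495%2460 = 1035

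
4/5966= 2/2983 =0.00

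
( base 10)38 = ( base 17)24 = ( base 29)19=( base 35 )13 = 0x26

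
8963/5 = 8963/5 = 1792.60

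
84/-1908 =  - 7/159 =- 0.04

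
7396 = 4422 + 2974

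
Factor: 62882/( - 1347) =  - 2^1*3^( - 1) * 23^1*449^( - 1)*1367^1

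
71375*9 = 642375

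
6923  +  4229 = 11152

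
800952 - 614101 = 186851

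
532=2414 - 1882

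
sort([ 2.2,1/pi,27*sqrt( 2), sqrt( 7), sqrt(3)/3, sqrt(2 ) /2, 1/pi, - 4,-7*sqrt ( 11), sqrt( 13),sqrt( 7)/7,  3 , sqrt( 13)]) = [  -  7*sqrt( 11 ), - 4,1/pi,1/pi , sqrt(7)/7, sqrt (3)/3,sqrt ( 2) /2,2.2, sqrt(7),3,sqrt( 13), sqrt(13), 27*sqrt( 2)]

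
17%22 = 17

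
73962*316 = 23371992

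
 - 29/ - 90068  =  29/90068=0.00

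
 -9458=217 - 9675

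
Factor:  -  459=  - 3^3*17^1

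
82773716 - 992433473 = - 909659757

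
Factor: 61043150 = 2^1 *5^2*7^1*23^1*7583^1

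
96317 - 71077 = 25240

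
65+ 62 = 127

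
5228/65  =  5228/65 = 80.43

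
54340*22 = 1195480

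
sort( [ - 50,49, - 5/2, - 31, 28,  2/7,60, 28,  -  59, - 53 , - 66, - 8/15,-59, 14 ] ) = [ - 66, - 59, - 59, - 53, - 50,  -  31 , - 5/2, - 8/15, 2/7, 14,28, 28,  49, 60 ] 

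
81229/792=102 + 445/792 = 102.56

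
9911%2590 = 2141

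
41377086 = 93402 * 443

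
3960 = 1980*2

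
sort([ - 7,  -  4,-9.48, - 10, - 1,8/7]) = [ - 10, - 9.48,-7,-4, - 1,8/7 ]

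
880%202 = 72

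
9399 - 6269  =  3130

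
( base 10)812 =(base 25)17C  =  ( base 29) S0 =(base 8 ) 1454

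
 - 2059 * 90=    - 185310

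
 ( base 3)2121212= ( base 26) 2LF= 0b11101111001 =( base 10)1913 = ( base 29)27s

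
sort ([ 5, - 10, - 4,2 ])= [ - 10, - 4,2,5] 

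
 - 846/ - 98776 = 423/49388 = 0.01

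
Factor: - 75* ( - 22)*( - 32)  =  -2^6*3^1 * 5^2*11^1 = - 52800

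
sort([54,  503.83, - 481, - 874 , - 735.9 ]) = [ - 874, - 735.9,-481 , 54 , 503.83]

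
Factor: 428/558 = 214/279=2^1* 3^( - 2 )*31^(-1 )*107^1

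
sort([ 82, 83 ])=[82,83] 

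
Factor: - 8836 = - 2^2*47^2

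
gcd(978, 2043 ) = 3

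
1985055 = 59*33645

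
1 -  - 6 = 7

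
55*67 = 3685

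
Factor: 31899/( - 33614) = - 93/98 =-2^( - 1)*3^1*7^( - 2)*31^1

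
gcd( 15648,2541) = 3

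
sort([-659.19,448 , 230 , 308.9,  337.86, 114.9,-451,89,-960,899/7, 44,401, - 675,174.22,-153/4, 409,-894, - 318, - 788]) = [-960 , - 894 , - 788,  -  675, - 659.19, - 451 , - 318, - 153/4,  44,89,114.9,899/7,  174.22, 230 , 308.9 , 337.86,401,409, 448 ]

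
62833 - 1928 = 60905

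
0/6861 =0 = 0.00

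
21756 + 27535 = 49291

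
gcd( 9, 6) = 3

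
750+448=1198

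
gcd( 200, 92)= 4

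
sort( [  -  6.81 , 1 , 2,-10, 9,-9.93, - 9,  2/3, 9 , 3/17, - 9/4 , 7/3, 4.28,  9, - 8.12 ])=[-10, - 9.93, - 9, - 8.12 , - 6.81,-9/4, 3/17, 2/3 , 1, 2, 7/3,4.28 , 9, 9, 9]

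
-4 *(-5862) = 23448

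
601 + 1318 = 1919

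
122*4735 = 577670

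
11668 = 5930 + 5738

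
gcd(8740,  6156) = 76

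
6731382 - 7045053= - 313671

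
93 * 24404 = 2269572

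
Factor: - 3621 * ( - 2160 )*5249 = 2^4*3^4 *5^1*17^1*29^1*71^1*181^1 = 41054318640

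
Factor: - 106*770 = - 2^2*5^1* 7^1*11^1*53^1 = - 81620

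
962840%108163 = 97536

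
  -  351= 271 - 622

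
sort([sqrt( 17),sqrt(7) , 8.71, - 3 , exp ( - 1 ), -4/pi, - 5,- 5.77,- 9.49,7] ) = [ - 9.49, - 5.77, - 5, - 3,-4/pi,exp(-1),sqrt(7 ),sqrt( 17 ),7,8.71]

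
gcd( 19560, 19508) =4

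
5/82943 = 5/82943 = 0.00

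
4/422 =2/211 = 0.01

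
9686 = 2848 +6838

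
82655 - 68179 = 14476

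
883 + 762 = 1645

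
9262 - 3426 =5836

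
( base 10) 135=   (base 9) 160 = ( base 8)207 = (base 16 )87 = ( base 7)252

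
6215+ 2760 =8975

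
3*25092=75276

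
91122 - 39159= 51963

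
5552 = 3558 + 1994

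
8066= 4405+3661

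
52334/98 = 534  +  1/49 = 534.02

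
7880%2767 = 2346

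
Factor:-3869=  - 53^1*73^1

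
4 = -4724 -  - 4728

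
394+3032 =3426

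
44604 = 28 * 1593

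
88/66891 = 8/6081 =0.00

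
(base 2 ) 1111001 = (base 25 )4l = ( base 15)81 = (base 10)121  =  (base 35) 3G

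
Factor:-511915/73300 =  - 2^(-2)*5^ (  -  1)*43^1*733^ (-1)*2381^1 = - 102383/14660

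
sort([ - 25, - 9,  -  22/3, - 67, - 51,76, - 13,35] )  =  [ - 67, - 51, - 25, - 13, - 9, - 22/3, 35, 76] 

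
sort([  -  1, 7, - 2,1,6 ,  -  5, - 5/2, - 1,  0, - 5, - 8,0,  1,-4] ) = [-8, - 5, - 5,-4 , - 5/2 , - 2  , - 1, - 1, 0,0,1,1,6  ,  7]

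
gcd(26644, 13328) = 4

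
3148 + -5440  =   - 2292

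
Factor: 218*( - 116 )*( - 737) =18637256 = 2^3*11^1*29^1*67^1*109^1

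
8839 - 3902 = 4937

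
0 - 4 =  - 4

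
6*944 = 5664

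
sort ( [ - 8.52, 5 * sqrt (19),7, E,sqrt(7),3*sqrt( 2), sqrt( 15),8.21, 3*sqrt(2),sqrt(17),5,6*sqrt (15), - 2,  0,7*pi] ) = [ - 8.52, - 2,0, sqrt(7),E,sqrt (15), sqrt ( 17), 3*sqrt( 2),  3 *sqrt(2) , 5,7,  8.21  ,  5 * sqrt( 19 ),7*pi, 6*sqrt(15 )] 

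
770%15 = 5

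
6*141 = 846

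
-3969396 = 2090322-6059718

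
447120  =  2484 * 180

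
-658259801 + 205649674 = -452610127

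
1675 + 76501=78176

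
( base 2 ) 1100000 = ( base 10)96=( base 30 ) 36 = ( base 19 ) 51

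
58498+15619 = 74117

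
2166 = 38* 57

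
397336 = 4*99334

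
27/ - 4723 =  - 27/4723= - 0.01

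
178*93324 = 16611672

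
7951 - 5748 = 2203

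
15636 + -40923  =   - 25287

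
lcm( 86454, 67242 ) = 605178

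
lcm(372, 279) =1116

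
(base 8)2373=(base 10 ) 1275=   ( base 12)8A3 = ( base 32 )17r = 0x4fb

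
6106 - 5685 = 421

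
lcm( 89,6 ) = 534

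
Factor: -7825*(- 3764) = 29453300 = 2^2*5^2*313^1 * 941^1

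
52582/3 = 17527 + 1/3 = 17527.33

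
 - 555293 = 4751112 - 5306405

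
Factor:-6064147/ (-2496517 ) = 239^1*25373^1*2496517^( - 1) 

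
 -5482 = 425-5907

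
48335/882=54 + 101/126  =  54.80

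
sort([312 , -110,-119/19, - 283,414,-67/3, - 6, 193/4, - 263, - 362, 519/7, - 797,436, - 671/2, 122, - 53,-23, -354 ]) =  [ - 797,-362, - 354,-671/2,-283, -263,-110, - 53, - 23,-67/3, - 119/19, - 6, 193/4,519/7, 122,312,414, 436]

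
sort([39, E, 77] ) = [E, 39, 77]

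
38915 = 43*905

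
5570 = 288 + 5282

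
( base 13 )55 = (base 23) 31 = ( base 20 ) 3a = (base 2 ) 1000110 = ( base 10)70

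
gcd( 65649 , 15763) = 1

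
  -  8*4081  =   - 32648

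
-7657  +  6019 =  - 1638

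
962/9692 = 481/4846 = 0.10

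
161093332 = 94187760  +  66905572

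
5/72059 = 5/72059= 0.00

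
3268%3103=165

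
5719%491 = 318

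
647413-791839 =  - 144426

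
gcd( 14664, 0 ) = 14664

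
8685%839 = 295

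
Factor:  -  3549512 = -2^3*443689^1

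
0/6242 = 0 = 0.00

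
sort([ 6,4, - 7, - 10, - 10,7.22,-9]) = [ - 10, - 10, - 9,-7,4,6, 7.22]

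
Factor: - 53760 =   -  2^9 *3^1*5^1*7^1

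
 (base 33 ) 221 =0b100011000101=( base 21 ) 51j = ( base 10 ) 2245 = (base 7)6355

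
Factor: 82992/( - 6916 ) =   -  2^2*3^1 =- 12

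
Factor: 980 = 2^2 *5^1* 7^2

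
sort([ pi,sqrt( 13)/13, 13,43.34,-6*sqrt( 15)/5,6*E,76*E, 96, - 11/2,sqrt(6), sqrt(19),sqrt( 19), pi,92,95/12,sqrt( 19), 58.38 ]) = [ - 11/2, - 6* sqrt( 15)/5, sqrt( 13)/13, sqrt ( 6),pi  ,  pi,sqrt( 19),sqrt( 19),sqrt( 19), 95/12, 13,6 * E, 43.34,58.38, 92,96, 76*E]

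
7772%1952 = 1916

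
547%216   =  115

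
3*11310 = 33930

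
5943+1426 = 7369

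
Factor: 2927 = 2927^1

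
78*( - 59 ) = - 4602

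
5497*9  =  49473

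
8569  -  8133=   436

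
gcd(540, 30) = 30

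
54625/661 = 82 + 423/661 = 82.64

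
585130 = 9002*65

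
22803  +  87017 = 109820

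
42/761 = 42/761 = 0.06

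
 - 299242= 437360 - 736602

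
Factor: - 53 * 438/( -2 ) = 11607 = 3^1*53^1*73^1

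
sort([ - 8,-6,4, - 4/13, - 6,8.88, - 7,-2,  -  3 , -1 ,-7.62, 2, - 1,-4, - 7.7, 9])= [ - 8 ,-7.7, - 7.62, - 7, - 6,-6,- 4, -3, - 2, - 1,-1, -4/13, 2, 4, 8.88, 9 ] 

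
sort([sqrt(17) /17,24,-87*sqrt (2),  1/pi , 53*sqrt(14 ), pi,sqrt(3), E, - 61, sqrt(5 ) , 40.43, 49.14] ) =[-87 * sqrt( 2), - 61,sqrt(17) /17, 1/pi, sqrt( 3), sqrt( 5),E, pi,24,40.43,49.14, 53*sqrt(14 ) ]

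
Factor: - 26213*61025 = -1599648325 =- 5^2 * 11^1*2383^1*2441^1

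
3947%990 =977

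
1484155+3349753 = 4833908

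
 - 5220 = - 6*870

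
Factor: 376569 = 3^4*4649^1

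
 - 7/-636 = 7/636= 0.01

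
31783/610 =52 + 63/610 = 52.10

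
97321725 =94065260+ 3256465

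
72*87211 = 6279192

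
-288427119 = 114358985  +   - 402786104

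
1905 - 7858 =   -  5953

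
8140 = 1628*5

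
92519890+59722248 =152242138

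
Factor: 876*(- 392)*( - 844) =289822848 = 2^7*3^1 *7^2*73^1*211^1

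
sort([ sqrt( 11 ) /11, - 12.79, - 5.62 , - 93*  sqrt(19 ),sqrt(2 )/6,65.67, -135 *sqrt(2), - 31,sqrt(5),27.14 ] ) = [ - 93*sqrt(19) , - 135 * sqrt ( 2),  -  31, - 12.79, - 5.62,sqrt( 2)/6,sqrt(11) /11, sqrt(5 ), 27.14,65.67]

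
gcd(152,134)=2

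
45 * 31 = 1395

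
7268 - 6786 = 482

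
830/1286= 415/643 = 0.65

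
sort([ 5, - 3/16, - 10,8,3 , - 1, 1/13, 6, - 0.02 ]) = [ - 10, - 1, - 3/16 , -0.02, 1/13,3,5, 6,8 ]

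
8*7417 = 59336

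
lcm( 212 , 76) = 4028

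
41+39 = 80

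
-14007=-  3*4669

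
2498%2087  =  411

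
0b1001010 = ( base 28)2i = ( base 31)2C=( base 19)3h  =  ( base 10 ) 74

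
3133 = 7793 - 4660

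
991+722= 1713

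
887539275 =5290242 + 882249033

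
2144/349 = 6 + 50/349 = 6.14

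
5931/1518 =1977/506= 3.91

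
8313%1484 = 893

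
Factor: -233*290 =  - 67570 = - 2^1*5^1 * 29^1*233^1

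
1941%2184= 1941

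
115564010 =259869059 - 144305049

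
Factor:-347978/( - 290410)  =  5^ (  -  1)*113^( - 1)*677^1 = 677/565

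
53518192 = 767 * 69776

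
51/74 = 51/74 =0.69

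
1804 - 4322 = -2518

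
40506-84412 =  - 43906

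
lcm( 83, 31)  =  2573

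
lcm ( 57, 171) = 171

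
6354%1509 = 318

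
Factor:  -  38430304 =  - 2^5*11^1 * 43^1*2539^1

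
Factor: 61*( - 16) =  - 2^4*61^1 = - 976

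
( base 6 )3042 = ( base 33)KE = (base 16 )2A2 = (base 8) 1242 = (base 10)674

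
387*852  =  329724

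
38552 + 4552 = 43104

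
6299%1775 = 974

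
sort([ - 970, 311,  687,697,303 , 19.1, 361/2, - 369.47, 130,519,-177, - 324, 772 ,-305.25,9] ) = [  -  970, - 369.47 , - 324, - 305.25, - 177,9,19.1,130,361/2,303,311,519,687, 697,  772 ] 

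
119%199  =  119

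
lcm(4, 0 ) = 0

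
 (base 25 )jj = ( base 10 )494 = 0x1ee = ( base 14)274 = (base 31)FT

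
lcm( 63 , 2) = 126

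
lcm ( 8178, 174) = 8178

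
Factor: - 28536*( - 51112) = 2^6*3^1*29^1 * 41^1*6389^1 = 1458532032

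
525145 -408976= 116169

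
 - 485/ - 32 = 485/32 = 15.16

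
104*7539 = 784056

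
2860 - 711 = 2149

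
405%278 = 127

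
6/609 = 2/203 = 0.01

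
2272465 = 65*34961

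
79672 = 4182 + 75490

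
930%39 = 33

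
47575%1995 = 1690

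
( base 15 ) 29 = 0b100111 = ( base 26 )1D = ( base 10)39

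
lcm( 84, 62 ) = 2604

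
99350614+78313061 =177663675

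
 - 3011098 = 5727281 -8738379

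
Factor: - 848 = - 2^4*53^1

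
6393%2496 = 1401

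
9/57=3/19 = 0.16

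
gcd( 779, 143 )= 1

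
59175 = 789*75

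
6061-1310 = 4751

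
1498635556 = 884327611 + 614307945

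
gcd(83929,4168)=1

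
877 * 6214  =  5449678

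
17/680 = 1/40 = 0.03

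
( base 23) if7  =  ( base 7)40534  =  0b10011010010010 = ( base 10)9874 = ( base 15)2DD4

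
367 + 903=1270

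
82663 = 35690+46973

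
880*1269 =1116720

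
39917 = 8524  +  31393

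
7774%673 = 371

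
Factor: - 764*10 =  - 2^3 * 5^1* 191^1= - 7640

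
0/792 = 0= 0.00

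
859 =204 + 655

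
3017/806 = 3 + 599/806 = 3.74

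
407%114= 65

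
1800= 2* 900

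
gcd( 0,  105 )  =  105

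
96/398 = 48/199 =0.24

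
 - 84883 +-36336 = - 121219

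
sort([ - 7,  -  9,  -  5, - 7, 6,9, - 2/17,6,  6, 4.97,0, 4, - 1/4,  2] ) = [ - 9, - 7, -7 , - 5, - 1/4 , - 2/17,0, 2, 4,4.97,6, 6,  6,9] 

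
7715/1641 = 7715/1641 = 4.70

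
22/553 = 22/553=0.04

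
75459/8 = 75459/8 = 9432.38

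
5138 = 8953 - 3815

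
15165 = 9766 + 5399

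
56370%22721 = 10928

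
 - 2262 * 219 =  - 495378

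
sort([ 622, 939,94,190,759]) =[94,  190,622,  759, 939 ] 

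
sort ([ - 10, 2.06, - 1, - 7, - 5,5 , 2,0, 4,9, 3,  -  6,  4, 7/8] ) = [ - 10, - 7, - 6, -5,  -  1, 0, 7/8, 2, 2.06,3 , 4,4, 5, 9]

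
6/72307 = 6/72307 = 0.00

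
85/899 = 85/899 = 0.09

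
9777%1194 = 225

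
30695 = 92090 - 61395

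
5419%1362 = 1333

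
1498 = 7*214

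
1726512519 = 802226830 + 924285689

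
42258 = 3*14086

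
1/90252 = 1/90252 = 0.00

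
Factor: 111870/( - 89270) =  -99/79 = - 3^2*11^1*79^( - 1)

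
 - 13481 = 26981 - 40462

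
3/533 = 3/533 = 0.01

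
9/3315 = 3/1105=0.00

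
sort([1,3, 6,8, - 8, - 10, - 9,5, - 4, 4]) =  [ - 10, - 9, - 8 , - 4, 1,3,4,5,  6, 8]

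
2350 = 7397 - 5047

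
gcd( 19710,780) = 30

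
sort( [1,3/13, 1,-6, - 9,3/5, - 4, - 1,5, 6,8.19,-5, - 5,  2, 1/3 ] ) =[  -  9,  -  6, - 5, - 5,-4 , - 1, 3/13, 1/3,  3/5,1,1, 2,5, 6,8.19] 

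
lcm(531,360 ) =21240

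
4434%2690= 1744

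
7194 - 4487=2707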